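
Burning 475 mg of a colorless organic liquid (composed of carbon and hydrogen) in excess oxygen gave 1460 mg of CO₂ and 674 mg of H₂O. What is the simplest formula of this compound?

mol C = 1.46 g CO₂ ÷ 44.009 g/mol = 0.03318 mol
mol H = 2 × 0.674 g H₂O ÷ 18.015 g/mol = 0.07483 mol
Divide by the smallest (0.03318 mol): C 1.000, H 2.256
Multiplying each by 4 gives whole numbers: C 4.00, H 9.02

C4H9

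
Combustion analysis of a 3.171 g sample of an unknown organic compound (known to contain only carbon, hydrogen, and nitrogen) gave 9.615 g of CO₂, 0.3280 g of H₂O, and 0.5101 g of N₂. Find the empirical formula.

mol C = 9.615 g CO₂ ÷ 44.009 g/mol = 0.21848 mol
mol H = 2 × 0.3280 g H₂O ÷ 18.015 g/mol = 0.036414 mol
mol N = 2 × 0.5101 g N₂ ÷ 28.014 g/mol = 0.036418 mol
Divide by the smallest (0.036414 mol): C 6.000, H 1.000, N 1.000

C6HN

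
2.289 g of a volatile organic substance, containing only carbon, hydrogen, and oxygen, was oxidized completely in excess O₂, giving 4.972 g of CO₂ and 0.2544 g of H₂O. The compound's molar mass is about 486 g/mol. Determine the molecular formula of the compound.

mol C = 4.972 g CO₂ ÷ 44.009 g/mol = 0.11298 mol
mol H = 2 × 0.2544 g H₂O ÷ 18.015 g/mol = 0.028243 mol
mass O = 2.289 − (1.3570 + 0.028469) = 0.90357 g → mol O = 0.90357 ÷ 15.999 = 0.056476 mol
Divide by the smallest (0.028243 mol): C 4.000, H 1.000, O 2.000
Empirical formula: C4HO2
Empirical-formula mass = 81.05 g/mol; 486 ÷ 81.05 ≈ 6, so the molecular formula is C24H6O12.

C24H6O12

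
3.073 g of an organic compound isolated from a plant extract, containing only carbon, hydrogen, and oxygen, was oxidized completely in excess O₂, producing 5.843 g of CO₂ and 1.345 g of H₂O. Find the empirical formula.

C8H9O5

mol C = 5.843 g CO₂ ÷ 44.009 g/mol = 0.13277 mol
mol H = 2 × 1.345 g H₂O ÷ 18.015 g/mol = 0.14932 mol
mass O = 3.073 − (1.5947 + 0.15051) = 1.3278 g → mol O = 1.3278 ÷ 15.999 = 0.082993 mol
Divide by the smallest (0.082993 mol): C 1.600, H 1.799, O 1.000
Multiplying each by 5 gives whole numbers: C 8.00, H 9.00, O 5.00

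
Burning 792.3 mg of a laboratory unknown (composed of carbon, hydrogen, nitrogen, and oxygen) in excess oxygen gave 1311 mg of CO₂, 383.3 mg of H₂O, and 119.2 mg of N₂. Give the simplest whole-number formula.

mol C = 1.311 g CO₂ ÷ 44.009 g/mol = 0.029789 mol
mol H = 2 × 0.3833 g H₂O ÷ 18.015 g/mol = 0.042553 mol
mol N = 2 × 0.1192 g N₂ ÷ 28.014 g/mol = 0.0085100 mol
mass O = 0.7923 − (0.35780 + 0.042894 + 0.11920) = 0.27241 g → mol O = 0.27241 ÷ 15.999 = 0.017026 mol
Divide by the smallest (0.0085100 mol): C 3.500, H 5.000, N 1.000, O 2.001
Multiplying each by 2 gives whole numbers: C 7.00, H 10.00, N 2.00, O 4.00

C7H10N2O4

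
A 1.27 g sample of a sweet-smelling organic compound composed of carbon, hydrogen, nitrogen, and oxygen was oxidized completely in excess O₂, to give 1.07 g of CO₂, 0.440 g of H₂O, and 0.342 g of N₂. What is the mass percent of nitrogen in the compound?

26.9%

mol C = 1.07 g CO₂ ÷ 44.009 g/mol = 0.02431 mol
mol H = 2 × 0.440 g H₂O ÷ 18.015 g/mol = 0.04885 mol
mol N = 2 × 0.342 g N₂ ÷ 28.014 g/mol = 0.02442 mol
mass O = 1.27 − (0.2920 + 0.04924 + 0.3420) = 0.5867 g → mol O = 0.5867 ÷ 15.999 = 0.03667 mol
mass % N = 0.3420 g ÷ 1.27 g × 100%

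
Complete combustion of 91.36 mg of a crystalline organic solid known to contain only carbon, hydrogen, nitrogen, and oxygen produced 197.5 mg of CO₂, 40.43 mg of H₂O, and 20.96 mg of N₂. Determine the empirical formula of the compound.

C6H6N2O

mol C = 0.1975 g CO₂ ÷ 44.009 g/mol = 0.0044877 mol
mol H = 2 × 0.04043 g H₂O ÷ 18.015 g/mol = 0.0044885 mol
mol N = 2 × 0.02096 g N₂ ÷ 28.014 g/mol = 0.0014964 mol
mass O = 0.09136 − (0.053902 + 0.0045244 + 0.020960) = 0.011974 g → mol O = 0.011974 ÷ 15.999 = 0.00074840 mol
Divide by the smallest (0.00074840 mol): C 5.996, H 5.997, N 1.999, O 1.000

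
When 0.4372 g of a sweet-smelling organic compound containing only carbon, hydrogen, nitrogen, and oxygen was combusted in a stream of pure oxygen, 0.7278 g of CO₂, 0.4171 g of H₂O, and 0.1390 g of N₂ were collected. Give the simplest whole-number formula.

mol C = 0.7278 g CO₂ ÷ 44.009 g/mol = 0.016538 mol
mol H = 2 × 0.4171 g H₂O ÷ 18.015 g/mol = 0.046306 mol
mol N = 2 × 0.1390 g N₂ ÷ 28.014 g/mol = 0.0099236 mol
mass O = 0.4372 − (0.19863 + 0.046676 + 0.13900) = 0.052891 g → mol O = 0.052891 ÷ 15.999 = 0.0033059 mol
Divide by the smallest (0.0033059 mol): C 5.002, H 14.007, N 3.002, O 1.000

C5H14N3O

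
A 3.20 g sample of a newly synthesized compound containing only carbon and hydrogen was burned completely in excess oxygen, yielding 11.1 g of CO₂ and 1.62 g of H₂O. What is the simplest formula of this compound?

C7H5

mol C = 11.1 g CO₂ ÷ 44.009 g/mol = 0.2522 mol
mol H = 2 × 1.62 g H₂O ÷ 18.015 g/mol = 0.1799 mol
Divide by the smallest (0.1799 mol): C 1.402, H 1.000
Multiplying each by 5 gives whole numbers: C 7.01, H 5.00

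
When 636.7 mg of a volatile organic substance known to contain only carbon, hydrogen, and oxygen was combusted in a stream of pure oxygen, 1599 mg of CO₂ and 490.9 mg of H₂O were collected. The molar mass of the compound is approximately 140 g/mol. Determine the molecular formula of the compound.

C8H12O2

mol C = 1.599 g CO₂ ÷ 44.009 g/mol = 0.036333 mol
mol H = 2 × 0.4909 g H₂O ÷ 18.015 g/mol = 0.054499 mol
mass O = 0.6367 − (0.43640 + 0.054935) = 0.14536 g → mol O = 0.14536 ÷ 15.999 = 0.0090858 mol
Divide by the smallest (0.0090858 mol): C 3.999, H 5.998, O 1.000
Empirical formula: C4H6O
Empirical-formula mass = 70.09 g/mol; 140 ÷ 70.09 ≈ 2, so the molecular formula is C8H12O2.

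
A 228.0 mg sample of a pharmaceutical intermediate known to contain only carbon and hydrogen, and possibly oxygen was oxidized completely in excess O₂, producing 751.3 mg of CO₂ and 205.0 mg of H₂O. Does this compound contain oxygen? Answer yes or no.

no

mol C = 0.7513 g CO₂ ÷ 44.009 g/mol = 0.017072 mol
mol H = 2 × 0.2050 g H₂O ÷ 18.015 g/mol = 0.022759 mol
C and H together account for 0.22799 g — essentially the entire 0.2280 g sample — so the compound contains no oxygen.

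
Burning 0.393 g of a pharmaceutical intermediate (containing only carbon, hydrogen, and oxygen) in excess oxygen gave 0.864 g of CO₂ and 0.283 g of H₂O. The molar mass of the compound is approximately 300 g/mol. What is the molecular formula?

C15H24O6

mol C = 0.864 g CO₂ ÷ 44.009 g/mol = 0.01963 mol
mol H = 2 × 0.283 g H₂O ÷ 18.015 g/mol = 0.03142 mol
mass O = 0.393 − (0.2358 + 0.03167) = 0.1255 g → mol O = 0.1255 ÷ 15.999 = 0.007846 mol
Divide by the smallest (0.007846 mol): C 2.502, H 4.004, O 1.000
Multiplying each by 2 gives whole numbers: C 5.00, H 8.01, O 2.00
Empirical formula: C5H8O2
Empirical-formula mass = 100.12 g/mol; 300 ÷ 100.12 ≈ 3, so the molecular formula is C15H24O6.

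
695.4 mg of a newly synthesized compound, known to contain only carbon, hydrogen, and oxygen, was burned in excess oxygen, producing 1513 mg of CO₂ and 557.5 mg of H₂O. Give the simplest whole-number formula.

C5H9O2

mol C = 1.513 g CO₂ ÷ 44.009 g/mol = 0.034379 mol
mol H = 2 × 0.5575 g H₂O ÷ 18.015 g/mol = 0.061893 mol
mass O = 0.6954 − (0.41293 + 0.062388) = 0.22008 g → mol O = 0.22008 ÷ 15.999 = 0.013756 mol
Divide by the smallest (0.013756 mol): C 2.499, H 4.499, O 1.000
Multiplying each by 2 gives whole numbers: C 5.00, H 9.00, O 2.00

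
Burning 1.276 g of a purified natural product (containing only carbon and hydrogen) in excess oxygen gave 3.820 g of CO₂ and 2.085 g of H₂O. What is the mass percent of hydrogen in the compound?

18.29%

mol C = 3.820 g CO₂ ÷ 44.009 g/mol = 0.086800 mol
mol H = 2 × 2.085 g H₂O ÷ 18.015 g/mol = 0.23147 mol
mass % H = 0.23333 g ÷ 1.276 g × 100%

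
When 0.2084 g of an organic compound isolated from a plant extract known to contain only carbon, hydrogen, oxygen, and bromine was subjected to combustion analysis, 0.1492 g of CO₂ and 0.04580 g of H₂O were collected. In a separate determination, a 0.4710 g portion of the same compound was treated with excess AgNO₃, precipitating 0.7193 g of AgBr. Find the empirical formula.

C2H3BrO

mol C = 0.1492 g CO₂ ÷ 44.009 g/mol = 0.0033902 mol
mol H = 2 × 0.04580 g H₂O ÷ 18.015 g/mol = 0.0050847 mol
From the AgBr data: mol Br per gram of compound = (0.7193 ÷ 187.772) ÷ 0.4710 = 0.0081331 mol/g, so in the 0.2084 g combustion sample mol Br = 0.0016949 mol
mass O = 0.2084 − (0.040720 + 0.0051253 + 0.13543) = 0.027122 g → mol O = 0.027122 ÷ 15.999 = 0.0016952 mol
Divide by the smallest (0.0016949 mol): C 2.000, H 3.000, Br 1.000, O 1.000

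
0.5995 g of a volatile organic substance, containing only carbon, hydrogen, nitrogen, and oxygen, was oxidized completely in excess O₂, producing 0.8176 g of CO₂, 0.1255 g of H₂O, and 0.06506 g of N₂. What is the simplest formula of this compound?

mol C = 0.8176 g CO₂ ÷ 44.009 g/mol = 0.018578 mol
mol H = 2 × 0.1255 g H₂O ÷ 18.015 g/mol = 0.013933 mol
mol N = 2 × 0.06506 g N₂ ÷ 28.014 g/mol = 0.0046448 mol
mass O = 0.5995 − (0.22314 + 0.014044 + 0.065060) = 0.29726 g → mol O = 0.29726 ÷ 15.999 = 0.018580 mol
Divide by the smallest (0.0046448 mol): C 4.000, H 3.000, N 1.000, O 4.000

C4H3NO4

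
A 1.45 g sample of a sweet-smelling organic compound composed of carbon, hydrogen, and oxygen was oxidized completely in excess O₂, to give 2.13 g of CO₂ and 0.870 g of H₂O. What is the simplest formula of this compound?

CH2O

mol C = 2.13 g CO₂ ÷ 44.009 g/mol = 0.04840 mol
mol H = 2 × 0.870 g H₂O ÷ 18.015 g/mol = 0.09659 mol
mass O = 1.45 − (0.5813 + 0.09736) = 0.7713 g → mol O = 0.7713 ÷ 15.999 = 0.04821 mol
Divide by the smallest (0.04821 mol): C 1.004, H 2.003, O 1.000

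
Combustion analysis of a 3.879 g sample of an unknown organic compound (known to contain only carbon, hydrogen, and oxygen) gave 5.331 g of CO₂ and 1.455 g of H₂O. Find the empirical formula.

C6H8O7

mol C = 5.331 g CO₂ ÷ 44.009 g/mol = 0.12113 mol
mol H = 2 × 1.455 g H₂O ÷ 18.015 g/mol = 0.16153 mol
mass O = 3.879 − (1.4549 + 0.16282) = 2.2612 g → mol O = 2.2612 ÷ 15.999 = 0.14134 mol
Divide by the smallest (0.12113 mol): C 1.000, H 1.333, O 1.167
Multiplying each by 6 gives whole numbers: C 6.00, H 8.00, O 7.00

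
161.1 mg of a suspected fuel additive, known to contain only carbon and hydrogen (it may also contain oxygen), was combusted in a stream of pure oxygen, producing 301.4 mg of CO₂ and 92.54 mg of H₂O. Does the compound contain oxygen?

yes

mol C = 0.3014 g CO₂ ÷ 44.009 g/mol = 0.0068486 mol
mol H = 2 × 0.09254 g H₂O ÷ 18.015 g/mol = 0.010274 mol
C and H account for only 0.092614 g of the 0.1611 g sample; the remaining 0.068486 g must be oxygen.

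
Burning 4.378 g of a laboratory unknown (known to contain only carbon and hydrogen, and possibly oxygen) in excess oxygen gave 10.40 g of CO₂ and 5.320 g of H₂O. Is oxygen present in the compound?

yes

mol C = 10.40 g CO₂ ÷ 44.009 g/mol = 0.23632 mol
mol H = 2 × 5.320 g H₂O ÷ 18.015 g/mol = 0.59062 mol
C and H account for only 3.4337 g of the 4.378 g sample; the remaining 0.94427 g must be oxygen.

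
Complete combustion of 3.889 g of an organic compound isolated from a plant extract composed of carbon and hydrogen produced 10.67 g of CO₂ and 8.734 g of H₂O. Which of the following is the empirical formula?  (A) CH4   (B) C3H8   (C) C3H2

(A) CH4

mol C = 10.67 g CO₂ ÷ 44.009 g/mol = 0.24245 mol
mol H = 2 × 8.734 g H₂O ÷ 18.015 g/mol = 0.96964 mol
Divide by the smallest (0.24245 mol): C 1.000, H 3.999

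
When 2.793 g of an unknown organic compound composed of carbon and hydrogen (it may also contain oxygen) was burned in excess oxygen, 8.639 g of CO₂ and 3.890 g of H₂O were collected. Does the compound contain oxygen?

mol C = 8.639 g CO₂ ÷ 44.009 g/mol = 0.19630 mol
mol H = 2 × 3.890 g H₂O ÷ 18.015 g/mol = 0.43186 mol
C and H together account for 2.7931 g — essentially the entire 2.793 g sample — so the compound contains no oxygen.

no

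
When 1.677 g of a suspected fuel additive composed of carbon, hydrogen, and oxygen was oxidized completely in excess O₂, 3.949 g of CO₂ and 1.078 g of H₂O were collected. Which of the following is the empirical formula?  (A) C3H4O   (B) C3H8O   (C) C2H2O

mol C = 3.949 g CO₂ ÷ 44.009 g/mol = 0.089732 mol
mol H = 2 × 1.078 g H₂O ÷ 18.015 g/mol = 0.11968 mol
mass O = 1.677 − (1.0778 + 0.12064) = 0.47860 g → mol O = 0.47860 ÷ 15.999 = 0.029914 mol
Divide by the smallest (0.029914 mol): C 3.000, H 4.001, O 1.000

(A) C3H4O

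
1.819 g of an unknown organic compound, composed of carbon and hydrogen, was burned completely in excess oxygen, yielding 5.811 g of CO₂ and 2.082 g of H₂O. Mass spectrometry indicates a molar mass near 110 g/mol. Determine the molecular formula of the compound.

mol C = 5.811 g CO₂ ÷ 44.009 g/mol = 0.13204 mol
mol H = 2 × 2.082 g H₂O ÷ 18.015 g/mol = 0.23114 mol
Divide by the smallest (0.13204 mol): C 1.000, H 1.751
Multiplying each by 4 gives whole numbers: C 4.00, H 7.00
Empirical formula: C4H7
Empirical-formula mass = 55.10 g/mol; 110 ÷ 55.10 ≈ 2, so the molecular formula is C8H14.

C8H14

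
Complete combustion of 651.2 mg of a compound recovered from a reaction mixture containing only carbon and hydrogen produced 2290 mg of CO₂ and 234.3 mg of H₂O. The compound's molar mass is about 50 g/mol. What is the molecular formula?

C4H2

mol C = 2.290 g CO₂ ÷ 44.009 g/mol = 0.052035 mol
mol H = 2 × 0.2343 g H₂O ÷ 18.015 g/mol = 0.026012 mol
Divide by the smallest (0.026012 mol): C 2.000, H 1.000
Empirical formula: C2H
Empirical-formula mass = 25.03 g/mol; 50 ÷ 25.03 ≈ 2, so the molecular formula is C4H2.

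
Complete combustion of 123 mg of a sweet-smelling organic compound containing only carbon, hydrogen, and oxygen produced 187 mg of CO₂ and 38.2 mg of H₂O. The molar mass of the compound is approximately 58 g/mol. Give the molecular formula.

C2H2O2

mol C = 0.187 g CO₂ ÷ 44.009 g/mol = 0.004249 mol
mol H = 2 × 0.0382 g H₂O ÷ 18.015 g/mol = 0.004241 mol
mass O = 0.123 − (0.05104 + 0.004275) = 0.06769 g → mol O = 0.06769 ÷ 15.999 = 0.004231 mol
Divide by the smallest (0.004231 mol): C 1.004, H 1.002, O 1.000
Empirical formula: CHO
Empirical-formula mass = 29.02 g/mol; 58 ÷ 29.02 ≈ 2, so the molecular formula is C2H2O2.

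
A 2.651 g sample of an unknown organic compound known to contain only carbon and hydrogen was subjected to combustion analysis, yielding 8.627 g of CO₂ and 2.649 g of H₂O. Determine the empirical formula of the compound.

mol C = 8.627 g CO₂ ÷ 44.009 g/mol = 0.19603 mol
mol H = 2 × 2.649 g H₂O ÷ 18.015 g/mol = 0.29409 mol
Divide by the smallest (0.19603 mol): C 1.000, H 1.500
Multiplying each by 2 gives whole numbers: C 2.00, H 3.00

C2H3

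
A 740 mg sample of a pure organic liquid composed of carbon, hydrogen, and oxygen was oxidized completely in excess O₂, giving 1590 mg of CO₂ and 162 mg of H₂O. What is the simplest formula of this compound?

C2HO

mol C = 1.59 g CO₂ ÷ 44.009 g/mol = 0.03613 mol
mol H = 2 × 0.162 g H₂O ÷ 18.015 g/mol = 0.01799 mol
mass O = 0.740 − (0.4339 + 0.01813) = 0.2879 g → mol O = 0.2879 ÷ 15.999 = 0.01800 mol
Divide by the smallest (0.01799 mol): C 2.009, H 1.000, O 1.001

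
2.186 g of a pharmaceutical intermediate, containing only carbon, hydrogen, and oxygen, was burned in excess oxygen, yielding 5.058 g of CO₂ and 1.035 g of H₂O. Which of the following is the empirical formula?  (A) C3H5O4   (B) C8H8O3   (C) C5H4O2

mol C = 5.058 g CO₂ ÷ 44.009 g/mol = 0.11493 mol
mol H = 2 × 1.035 g H₂O ÷ 18.015 g/mol = 0.11490 mol
mass O = 2.186 − (1.3804 + 0.11582) = 0.68974 g → mol O = 0.68974 ÷ 15.999 = 0.043111 mol
Divide by the smallest (0.043111 mol): C 2.666, H 2.665, O 1.000
Multiplying each by 3 gives whole numbers: C 8.00, H 8.00, O 3.00

(B) C8H8O3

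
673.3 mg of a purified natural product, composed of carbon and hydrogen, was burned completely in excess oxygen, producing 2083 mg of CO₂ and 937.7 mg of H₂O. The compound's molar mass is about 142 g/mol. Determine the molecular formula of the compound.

mol C = 2.083 g CO₂ ÷ 44.009 g/mol = 0.047331 mol
mol H = 2 × 0.9377 g H₂O ÷ 18.015 g/mol = 0.10410 mol
Divide by the smallest (0.047331 mol): C 1.000, H 2.199
Multiplying each by 5 gives whole numbers: C 5.00, H 11.00
Empirical formula: C5H11
Empirical-formula mass = 71.14 g/mol; 142 ÷ 71.14 ≈ 2, so the molecular formula is C10H22.

C10H22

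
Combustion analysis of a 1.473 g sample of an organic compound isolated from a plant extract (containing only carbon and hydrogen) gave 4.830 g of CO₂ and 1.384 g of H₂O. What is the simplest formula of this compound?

mol C = 4.830 g CO₂ ÷ 44.009 g/mol = 0.10975 mol
mol H = 2 × 1.384 g H₂O ÷ 18.015 g/mol = 0.15365 mol
Divide by the smallest (0.10975 mol): C 1.000, H 1.400
Multiplying each by 5 gives whole numbers: C 5.00, H 7.00

C5H7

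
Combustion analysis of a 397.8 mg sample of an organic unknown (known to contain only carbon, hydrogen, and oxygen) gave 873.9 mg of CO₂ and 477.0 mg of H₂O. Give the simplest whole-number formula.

C3H8O

mol C = 0.8739 g CO₂ ÷ 44.009 g/mol = 0.019857 mol
mol H = 2 × 0.4770 g H₂O ÷ 18.015 g/mol = 0.052956 mol
mass O = 0.3978 − (0.23851 + 0.053380) = 0.10591 g → mol O = 0.10591 ÷ 15.999 = 0.0066201 mol
Divide by the smallest (0.0066201 mol): C 3.000, H 7.999, O 1.000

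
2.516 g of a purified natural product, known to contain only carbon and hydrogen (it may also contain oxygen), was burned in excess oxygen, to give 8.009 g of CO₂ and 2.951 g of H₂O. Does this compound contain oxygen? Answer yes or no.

no

mol C = 8.009 g CO₂ ÷ 44.009 g/mol = 0.18199 mol
mol H = 2 × 2.951 g H₂O ÷ 18.015 g/mol = 0.32762 mol
C and H together account for 2.5161 g — essentially the entire 2.516 g sample — so the compound contains no oxygen.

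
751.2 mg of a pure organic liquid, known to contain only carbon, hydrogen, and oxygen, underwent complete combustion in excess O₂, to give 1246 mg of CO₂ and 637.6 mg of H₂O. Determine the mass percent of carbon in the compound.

45.27%

mol C = 1.246 g CO₂ ÷ 44.009 g/mol = 0.028312 mol
mol H = 2 × 0.6376 g H₂O ÷ 18.015 g/mol = 0.070785 mol
mass O = 0.7512 − (0.34006 + 0.071352) = 0.33979 g → mol O = 0.33979 ÷ 15.999 = 0.021238 mol
mass % C = 0.34006 g ÷ 0.7512 g × 100%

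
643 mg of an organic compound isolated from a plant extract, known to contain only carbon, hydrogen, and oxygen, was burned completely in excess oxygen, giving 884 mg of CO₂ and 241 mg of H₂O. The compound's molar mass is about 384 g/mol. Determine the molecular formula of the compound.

mol C = 0.884 g CO₂ ÷ 44.009 g/mol = 0.02009 mol
mol H = 2 × 0.241 g H₂O ÷ 18.015 g/mol = 0.02676 mol
mass O = 0.643 − (0.2413 + 0.02697) = 0.3748 g → mol O = 0.3748 ÷ 15.999 = 0.02342 mol
Divide by the smallest (0.02009 mol): C 1.000, H 1.332, O 1.166
Multiplying each by 6 gives whole numbers: C 6.00, H 7.99, O 7.00
Empirical formula: C6H8O7
Empirical-formula mass = 192.12 g/mol; 384 ÷ 192.12 ≈ 2, so the molecular formula is C12H16O14.

C12H16O14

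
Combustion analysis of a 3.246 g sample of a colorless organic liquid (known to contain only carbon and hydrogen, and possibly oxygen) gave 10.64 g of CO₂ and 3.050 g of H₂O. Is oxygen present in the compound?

no

mol C = 10.64 g CO₂ ÷ 44.009 g/mol = 0.24177 mol
mol H = 2 × 3.050 g H₂O ÷ 18.015 g/mol = 0.33861 mol
C and H together account for 3.2452 g — essentially the entire 3.246 g sample — so the compound contains no oxygen.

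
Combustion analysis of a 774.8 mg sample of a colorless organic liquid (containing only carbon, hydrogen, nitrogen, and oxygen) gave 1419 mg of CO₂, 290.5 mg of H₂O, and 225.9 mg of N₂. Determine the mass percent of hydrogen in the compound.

4.20%

mol C = 1.419 g CO₂ ÷ 44.009 g/mol = 0.032243 mol
mol H = 2 × 0.2905 g H₂O ÷ 18.015 g/mol = 0.032251 mol
mol N = 2 × 0.2259 g N₂ ÷ 28.014 g/mol = 0.016128 mol
mass O = 0.7748 − (0.38728 + 0.032509 + 0.22590) = 0.12912 g → mol O = 0.12912 ÷ 15.999 = 0.0080702 mol
mass % H = 0.032509 g ÷ 0.7748 g × 100%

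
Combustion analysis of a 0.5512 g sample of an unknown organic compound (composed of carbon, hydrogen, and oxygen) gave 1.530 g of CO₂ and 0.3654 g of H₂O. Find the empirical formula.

mol C = 1.530 g CO₂ ÷ 44.009 g/mol = 0.034766 mol
mol H = 2 × 0.3654 g H₂O ÷ 18.015 g/mol = 0.040566 mol
mass O = 0.5512 − (0.41757 + 0.040891) = 0.092739 g → mol O = 0.092739 ÷ 15.999 = 0.0057966 mol
Divide by the smallest (0.0057966 mol): C 5.998, H 6.998, O 1.000

C6H7O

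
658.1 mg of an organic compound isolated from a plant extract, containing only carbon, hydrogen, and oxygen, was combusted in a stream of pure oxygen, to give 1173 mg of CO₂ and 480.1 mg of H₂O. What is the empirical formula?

C3H6O2

mol C = 1.173 g CO₂ ÷ 44.009 g/mol = 0.026654 mol
mol H = 2 × 0.4801 g H₂O ÷ 18.015 g/mol = 0.053300 mol
mass O = 0.6581 − (0.32014 + 0.053726) = 0.28424 g → mol O = 0.28424 ÷ 15.999 = 0.017766 mol
Divide by the smallest (0.017766 mol): C 1.500, H 3.000, O 1.000
Multiplying each by 2 gives whole numbers: C 3.00, H 6.00, O 2.00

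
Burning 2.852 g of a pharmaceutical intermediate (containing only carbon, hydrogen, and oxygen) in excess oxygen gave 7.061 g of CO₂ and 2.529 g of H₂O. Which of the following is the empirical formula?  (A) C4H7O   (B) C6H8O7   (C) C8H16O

(A) C4H7O

mol C = 7.061 g CO₂ ÷ 44.009 g/mol = 0.16044 mol
mol H = 2 × 2.529 g H₂O ÷ 18.015 g/mol = 0.28077 mol
mass O = 2.852 − (1.9271 + 0.28301) = 0.64189 g → mol O = 0.64189 ÷ 15.999 = 0.040121 mol
Divide by the smallest (0.040121 mol): C 3.999, H 6.998, O 1.000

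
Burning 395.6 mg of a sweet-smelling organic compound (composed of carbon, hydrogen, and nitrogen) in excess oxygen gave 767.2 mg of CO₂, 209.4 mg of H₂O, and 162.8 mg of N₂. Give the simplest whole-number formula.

mol C = 0.7672 g CO₂ ÷ 44.009 g/mol = 0.017433 mol
mol H = 2 × 0.2094 g H₂O ÷ 18.015 g/mol = 0.023247 mol
mol N = 2 × 0.1628 g N₂ ÷ 28.014 g/mol = 0.011623 mol
Divide by the smallest (0.011623 mol): C 1.500, H 2.000, N 1.000
Multiplying each by 2 gives whole numbers: C 3.00, H 4.00, N 2.00

C3H4N2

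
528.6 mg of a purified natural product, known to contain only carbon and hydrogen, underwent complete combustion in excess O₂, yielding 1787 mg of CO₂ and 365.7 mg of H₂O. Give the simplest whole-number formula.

CH

mol C = 1.787 g CO₂ ÷ 44.009 g/mol = 0.040605 mol
mol H = 2 × 0.3657 g H₂O ÷ 18.015 g/mol = 0.040600 mol
Divide by the smallest (0.040600 mol): C 1.000, H 1.000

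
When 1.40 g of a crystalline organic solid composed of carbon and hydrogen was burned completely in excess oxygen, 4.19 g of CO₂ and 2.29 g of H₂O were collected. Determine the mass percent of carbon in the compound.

81.7%

mol C = 4.19 g CO₂ ÷ 44.009 g/mol = 0.09521 mol
mol H = 2 × 2.29 g H₂O ÷ 18.015 g/mol = 0.2542 mol
mass % C = 1.144 g ÷ 1.40 g × 100%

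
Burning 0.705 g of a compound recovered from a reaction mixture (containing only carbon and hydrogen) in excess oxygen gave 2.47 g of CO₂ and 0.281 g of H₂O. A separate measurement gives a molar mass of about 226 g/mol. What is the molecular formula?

C18H10

mol C = 2.47 g CO₂ ÷ 44.009 g/mol = 0.05612 mol
mol H = 2 × 0.281 g H₂O ÷ 18.015 g/mol = 0.03120 mol
Divide by the smallest (0.03120 mol): C 1.799, H 1.000
Multiplying each by 5 gives whole numbers: C 9.00, H 5.00
Empirical formula: C9H5
Empirical-formula mass = 113.14 g/mol; 226 ÷ 113.14 ≈ 2, so the molecular formula is C18H10.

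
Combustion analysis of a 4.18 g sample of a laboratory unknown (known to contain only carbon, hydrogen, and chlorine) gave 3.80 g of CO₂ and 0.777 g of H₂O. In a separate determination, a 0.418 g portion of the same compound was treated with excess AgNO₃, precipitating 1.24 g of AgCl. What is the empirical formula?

mol C = 3.80 g CO₂ ÷ 44.009 g/mol = 0.08635 mol
mol H = 2 × 0.777 g H₂O ÷ 18.015 g/mol = 0.08626 mol
From the AgCl data: mol Cl per gram of compound = (1.24 ÷ 143.318) ÷ 0.418 = 0.02070 mol/g, so in the 4.18 g combustion sample mol Cl = 0.08652 mol
Divide by the smallest (0.08626 mol): C 1.001, H 1.000, Cl 1.003

CHCl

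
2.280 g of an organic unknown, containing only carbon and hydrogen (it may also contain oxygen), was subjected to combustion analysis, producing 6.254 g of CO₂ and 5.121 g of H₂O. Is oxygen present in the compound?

no

mol C = 6.254 g CO₂ ÷ 44.009 g/mol = 0.14211 mol
mol H = 2 × 5.121 g H₂O ÷ 18.015 g/mol = 0.56853 mol
C and H together account for 2.2799 g — essentially the entire 2.280 g sample — so the compound contains no oxygen.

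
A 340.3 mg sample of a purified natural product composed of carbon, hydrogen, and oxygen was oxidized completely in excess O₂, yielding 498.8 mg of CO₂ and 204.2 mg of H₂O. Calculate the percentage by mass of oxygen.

mol C = 0.4988 g CO₂ ÷ 44.009 g/mol = 0.011334 mol
mol H = 2 × 0.2042 g H₂O ÷ 18.015 g/mol = 0.022670 mol
mass O = 0.3403 − (0.13613 + 0.022851) = 0.18132 g → mol O = 0.18132 ÷ 15.999 = 0.011333 mol
mass % O = 0.18132 g ÷ 0.3403 g × 100%

53.28%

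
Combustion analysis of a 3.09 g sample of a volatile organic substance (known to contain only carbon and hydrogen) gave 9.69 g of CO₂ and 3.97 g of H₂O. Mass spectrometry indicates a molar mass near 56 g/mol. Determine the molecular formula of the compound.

mol C = 9.69 g CO₂ ÷ 44.009 g/mol = 0.2202 mol
mol H = 2 × 3.97 g H₂O ÷ 18.015 g/mol = 0.4407 mol
Divide by the smallest (0.2202 mol): C 1.000, H 2.002
Empirical formula: CH2
Empirical-formula mass = 14.03 g/mol; 56 ÷ 14.03 ≈ 4, so the molecular formula is C4H8.

C4H8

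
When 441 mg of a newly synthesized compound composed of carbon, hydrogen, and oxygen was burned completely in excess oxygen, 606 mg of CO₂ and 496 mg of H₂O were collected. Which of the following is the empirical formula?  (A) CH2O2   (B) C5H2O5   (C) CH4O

(C) CH4O

mol C = 0.606 g CO₂ ÷ 44.009 g/mol = 0.01377 mol
mol H = 2 × 0.496 g H₂O ÷ 18.015 g/mol = 0.05507 mol
mass O = 0.441 − (0.1654 + 0.05551) = 0.2201 g → mol O = 0.2201 ÷ 15.999 = 0.01376 mol
Divide by the smallest (0.01376 mol): C 1.001, H 4.003, O 1.000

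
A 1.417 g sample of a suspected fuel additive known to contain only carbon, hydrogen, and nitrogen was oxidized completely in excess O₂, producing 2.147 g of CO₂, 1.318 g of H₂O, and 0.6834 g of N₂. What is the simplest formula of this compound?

CH3N

mol C = 2.147 g CO₂ ÷ 44.009 g/mol = 0.048785 mol
mol H = 2 × 1.318 g H₂O ÷ 18.015 g/mol = 0.14632 mol
mol N = 2 × 0.6834 g N₂ ÷ 28.014 g/mol = 0.048790 mol
Divide by the smallest (0.048785 mol): C 1.000, H 2.999, N 1.000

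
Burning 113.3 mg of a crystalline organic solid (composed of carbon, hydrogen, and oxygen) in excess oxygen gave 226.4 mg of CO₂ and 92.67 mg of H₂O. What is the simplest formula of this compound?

mol C = 0.2264 g CO₂ ÷ 44.009 g/mol = 0.0051444 mol
mol H = 2 × 0.09267 g H₂O ÷ 18.015 g/mol = 0.010288 mol
mass O = 0.1133 − (0.061789 + 0.010370) = 0.041140 g → mol O = 0.041140 ÷ 15.999 = 0.0025714 mol
Divide by the smallest (0.0025714 mol): C 2.001, H 4.001, O 1.000

C2H4O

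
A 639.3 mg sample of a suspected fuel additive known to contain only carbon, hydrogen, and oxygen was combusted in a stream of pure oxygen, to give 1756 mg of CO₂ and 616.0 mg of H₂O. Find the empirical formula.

mol C = 1.756 g CO₂ ÷ 44.009 g/mol = 0.039901 mol
mol H = 2 × 0.6160 g H₂O ÷ 18.015 g/mol = 0.068387 mol
mass O = 0.6393 − (0.47925 + 0.068935) = 0.091115 g → mol O = 0.091115 ÷ 15.999 = 0.0056951 mol
Divide by the smallest (0.0056951 mol): C 7.006, H 12.008, O 1.000

C7H12O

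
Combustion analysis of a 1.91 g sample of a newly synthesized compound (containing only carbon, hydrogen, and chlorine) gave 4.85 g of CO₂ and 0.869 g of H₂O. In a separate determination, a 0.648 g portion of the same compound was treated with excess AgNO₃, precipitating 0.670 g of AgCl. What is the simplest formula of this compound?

mol C = 4.85 g CO₂ ÷ 44.009 g/mol = 0.1102 mol
mol H = 2 × 0.869 g H₂O ÷ 18.015 g/mol = 0.09648 mol
From the AgCl data: mol Cl per gram of compound = (0.670 ÷ 143.318) ÷ 0.648 = 0.007214 mol/g, so in the 1.91 g combustion sample mol Cl = 0.01378 mol
Divide by the smallest (0.01378 mol): C 7.998, H 7.001, Cl 1.000

C8H7Cl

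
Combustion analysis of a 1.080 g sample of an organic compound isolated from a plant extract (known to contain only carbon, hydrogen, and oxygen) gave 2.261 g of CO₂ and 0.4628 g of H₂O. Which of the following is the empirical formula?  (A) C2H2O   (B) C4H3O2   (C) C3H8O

(A) C2H2O

mol C = 2.261 g CO₂ ÷ 44.009 g/mol = 0.051376 mol
mol H = 2 × 0.4628 g H₂O ÷ 18.015 g/mol = 0.051379 mol
mass O = 1.080 − (0.61708 + 0.051790) = 0.41113 g → mol O = 0.41113 ÷ 15.999 = 0.025697 mol
Divide by the smallest (0.025697 mol): C 1.999, H 1.999, O 1.000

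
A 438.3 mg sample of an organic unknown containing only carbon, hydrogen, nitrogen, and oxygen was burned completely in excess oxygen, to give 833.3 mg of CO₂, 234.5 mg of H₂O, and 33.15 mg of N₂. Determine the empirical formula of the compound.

C8H11NO4

mol C = 0.8333 g CO₂ ÷ 44.009 g/mol = 0.018935 mol
mol H = 2 × 0.2345 g H₂O ÷ 18.015 g/mol = 0.026034 mol
mol N = 2 × 0.03315 g N₂ ÷ 28.014 g/mol = 0.0023667 mol
mass O = 0.4383 − (0.22743 + 0.026242 + 0.033150) = 0.15148 g → mol O = 0.15148 ÷ 15.999 = 0.0094682 mol
Divide by the smallest (0.0023667 mol): C 8.001, H 11.000, N 1.000, O 4.001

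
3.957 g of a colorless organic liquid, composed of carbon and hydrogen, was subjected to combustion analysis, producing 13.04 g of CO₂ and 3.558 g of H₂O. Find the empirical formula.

C3H4

mol C = 13.04 g CO₂ ÷ 44.009 g/mol = 0.29630 mol
mol H = 2 × 3.558 g H₂O ÷ 18.015 g/mol = 0.39500 mol
Divide by the smallest (0.29630 mol): C 1.000, H 1.333
Multiplying each by 3 gives whole numbers: C 3.00, H 4.00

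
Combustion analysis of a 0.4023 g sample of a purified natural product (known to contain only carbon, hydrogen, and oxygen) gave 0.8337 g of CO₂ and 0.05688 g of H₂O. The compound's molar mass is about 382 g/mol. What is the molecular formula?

mol C = 0.8337 g CO₂ ÷ 44.009 g/mol = 0.018944 mol
mol H = 2 × 0.05688 g H₂O ÷ 18.015 g/mol = 0.0063147 mol
mass O = 0.4023 − (0.22753 + 0.0063653) = 0.16840 g → mol O = 0.16840 ÷ 15.999 = 0.010526 mol
Divide by the smallest (0.0063147 mol): C 3.000, H 1.000, O 1.667
Multiplying each by 3 gives whole numbers: C 9.00, H 3.00, O 5.00
Empirical formula: C9H3O5
Empirical-formula mass = 191.12 g/mol; 382 ÷ 191.12 ≈ 2, so the molecular formula is C18H6O10.

C18H6O10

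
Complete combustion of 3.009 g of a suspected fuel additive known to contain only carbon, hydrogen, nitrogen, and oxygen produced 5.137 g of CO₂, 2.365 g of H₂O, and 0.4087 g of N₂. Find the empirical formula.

mol C = 5.137 g CO₂ ÷ 44.009 g/mol = 0.11673 mol
mol H = 2 × 2.365 g H₂O ÷ 18.015 g/mol = 0.26256 mol
mol N = 2 × 0.4087 g N₂ ÷ 28.014 g/mol = 0.029178 mol
mass O = 3.009 − (1.4020 + 0.26466 + 0.40870) = 0.93364 g → mol O = 0.93364 ÷ 15.999 = 0.058356 mol
Divide by the smallest (0.029178 mol): C 4.000, H 8.998, N 1.000, O 2.000

C4H9NO2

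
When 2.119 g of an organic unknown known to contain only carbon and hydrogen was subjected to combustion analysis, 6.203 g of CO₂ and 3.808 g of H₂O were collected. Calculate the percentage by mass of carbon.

mol C = 6.203 g CO₂ ÷ 44.009 g/mol = 0.14095 mol
mol H = 2 × 3.808 g H₂O ÷ 18.015 g/mol = 0.42276 mol
mass % C = 1.6929 g ÷ 2.119 g × 100%

79.89%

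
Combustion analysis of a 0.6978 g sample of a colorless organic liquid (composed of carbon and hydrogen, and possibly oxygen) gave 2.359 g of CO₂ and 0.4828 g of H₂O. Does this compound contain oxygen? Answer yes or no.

no

mol C = 2.359 g CO₂ ÷ 44.009 g/mol = 0.053603 mol
mol H = 2 × 0.4828 g H₂O ÷ 18.015 g/mol = 0.053600 mol
C and H together account for 0.69785 g — essentially the entire 0.6978 g sample — so the compound contains no oxygen.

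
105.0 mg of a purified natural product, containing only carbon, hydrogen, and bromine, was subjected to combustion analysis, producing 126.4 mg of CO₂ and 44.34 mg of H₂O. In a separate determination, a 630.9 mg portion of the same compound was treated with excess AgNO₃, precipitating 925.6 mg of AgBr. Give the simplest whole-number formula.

mol C = 0.1264 g CO₂ ÷ 44.009 g/mol = 0.0028721 mol
mol H = 2 × 0.04434 g H₂O ÷ 18.015 g/mol = 0.0049226 mol
From the AgBr data: mol Br per gram of compound = (0.9256 ÷ 187.772) ÷ 0.6309 = 0.0078133 mol/g, so in the 0.1050 g combustion sample mol Br = 0.00082039 mol
Divide by the smallest (0.00082039 mol): C 3.501, H 6.000, Br 1.000
Multiplying each by 2 gives whole numbers: C 7.00, H 12.00, Br 2.00

C7H12Br2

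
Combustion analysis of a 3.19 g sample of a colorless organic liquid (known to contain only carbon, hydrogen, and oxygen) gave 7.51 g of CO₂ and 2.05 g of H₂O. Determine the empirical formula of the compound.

mol C = 7.51 g CO₂ ÷ 44.009 g/mol = 0.1706 mol
mol H = 2 × 2.05 g H₂O ÷ 18.015 g/mol = 0.2276 mol
mass O = 3.19 − (2.050 + 0.2294) = 0.9110 g → mol O = 0.9110 ÷ 15.999 = 0.05694 mol
Divide by the smallest (0.05694 mol): C 2.997, H 3.997, O 1.000

C3H4O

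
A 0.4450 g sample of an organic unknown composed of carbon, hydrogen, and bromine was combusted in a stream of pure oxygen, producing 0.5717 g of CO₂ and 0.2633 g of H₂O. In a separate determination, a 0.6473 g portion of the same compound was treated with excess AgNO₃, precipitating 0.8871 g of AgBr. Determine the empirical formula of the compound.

mol C = 0.5717 g CO₂ ÷ 44.009 g/mol = 0.012991 mol
mol H = 2 × 0.2633 g H₂O ÷ 18.015 g/mol = 0.029231 mol
From the AgBr data: mol Br per gram of compound = (0.8871 ÷ 187.772) ÷ 0.6473 = 0.0072985 mol/g, so in the 0.4450 g combustion sample mol Br = 0.0032479 mol
Divide by the smallest (0.0032479 mol): C 4.000, H 9.000, Br 1.000

C4H9Br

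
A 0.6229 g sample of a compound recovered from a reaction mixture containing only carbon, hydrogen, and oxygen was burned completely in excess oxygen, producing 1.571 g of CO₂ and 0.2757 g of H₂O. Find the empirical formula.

mol C = 1.571 g CO₂ ÷ 44.009 g/mol = 0.035697 mol
mol H = 2 × 0.2757 g H₂O ÷ 18.015 g/mol = 0.030608 mol
mass O = 0.6229 − (0.42876 + 0.030853) = 0.16329 g → mol O = 0.16329 ÷ 15.999 = 0.010206 mol
Divide by the smallest (0.010206 mol): C 3.498, H 2.999, O 1.000
Multiplying each by 2 gives whole numbers: C 7.00, H 6.00, O 2.00

C7H6O2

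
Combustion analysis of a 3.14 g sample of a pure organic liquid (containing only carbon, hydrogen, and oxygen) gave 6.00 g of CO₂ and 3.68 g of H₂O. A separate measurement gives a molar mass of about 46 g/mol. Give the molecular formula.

C2H6O

mol C = 6.00 g CO₂ ÷ 44.009 g/mol = 0.1363 mol
mol H = 2 × 3.68 g H₂O ÷ 18.015 g/mol = 0.4085 mol
mass O = 3.14 − (1.638 + 0.4118) = 1.091 g → mol O = 1.091 ÷ 15.999 = 0.06817 mol
Divide by the smallest (0.06817 mol): C 2.000, H 5.993, O 1.000
Empirical formula: C2H6O
Empirical-formula mass = 46.07 g/mol; 46 ÷ 46.07 ≈ 1, so the molecular formula is C2H6O.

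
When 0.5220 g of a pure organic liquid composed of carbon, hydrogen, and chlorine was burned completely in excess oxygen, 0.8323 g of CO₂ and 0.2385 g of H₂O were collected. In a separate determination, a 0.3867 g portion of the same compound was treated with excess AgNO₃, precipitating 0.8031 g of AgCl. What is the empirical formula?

C5H7Cl2

mol C = 0.8323 g CO₂ ÷ 44.009 g/mol = 0.018912 mol
mol H = 2 × 0.2385 g H₂O ÷ 18.015 g/mol = 0.026478 mol
From the AgCl data: mol Cl per gram of compound = (0.8031 ÷ 143.318) ÷ 0.3867 = 0.014491 mol/g, so in the 0.5220 g combustion sample mol Cl = 0.0075642 mol
Divide by the smallest (0.0075642 mol): C 2.500, H 3.500, Cl 1.000
Multiplying each by 2 gives whole numbers: C 5.00, H 7.00, Cl 2.00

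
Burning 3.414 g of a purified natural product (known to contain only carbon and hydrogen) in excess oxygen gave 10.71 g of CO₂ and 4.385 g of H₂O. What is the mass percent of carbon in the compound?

mol C = 10.71 g CO₂ ÷ 44.009 g/mol = 0.24336 mol
mol H = 2 × 4.385 g H₂O ÷ 18.015 g/mol = 0.48682 mol
mass % C = 2.9230 g ÷ 3.414 g × 100%

85.62%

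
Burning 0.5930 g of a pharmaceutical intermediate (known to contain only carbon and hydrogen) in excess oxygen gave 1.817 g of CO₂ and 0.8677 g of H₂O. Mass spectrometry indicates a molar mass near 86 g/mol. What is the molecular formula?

C6H14

mol C = 1.817 g CO₂ ÷ 44.009 g/mol = 0.041287 mol
mol H = 2 × 0.8677 g H₂O ÷ 18.015 g/mol = 0.096331 mol
Divide by the smallest (0.041287 mol): C 1.000, H 2.333
Multiplying each by 3 gives whole numbers: C 3.00, H 7.00
Empirical formula: C3H7
Empirical-formula mass = 43.09 g/mol; 86 ÷ 43.09 ≈ 2, so the molecular formula is C6H14.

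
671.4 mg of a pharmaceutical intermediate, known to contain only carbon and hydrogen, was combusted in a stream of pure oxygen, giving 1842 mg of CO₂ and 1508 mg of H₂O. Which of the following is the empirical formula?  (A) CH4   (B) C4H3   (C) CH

(A) CH4

mol C = 1.842 g CO₂ ÷ 44.009 g/mol = 0.041855 mol
mol H = 2 × 1.508 g H₂O ÷ 18.015 g/mol = 0.16742 mol
Divide by the smallest (0.041855 mol): C 1.000, H 4.000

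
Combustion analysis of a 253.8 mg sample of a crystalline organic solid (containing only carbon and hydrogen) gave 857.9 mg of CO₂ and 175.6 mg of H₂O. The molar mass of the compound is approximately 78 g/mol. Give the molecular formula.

C6H6

mol C = 0.8579 g CO₂ ÷ 44.009 g/mol = 0.019494 mol
mol H = 2 × 0.1756 g H₂O ÷ 18.015 g/mol = 0.019495 mol
Divide by the smallest (0.019494 mol): C 1.000, H 1.000
Empirical formula: CH
Empirical-formula mass = 13.02 g/mol; 78 ÷ 13.02 ≈ 6, so the molecular formula is C6H6.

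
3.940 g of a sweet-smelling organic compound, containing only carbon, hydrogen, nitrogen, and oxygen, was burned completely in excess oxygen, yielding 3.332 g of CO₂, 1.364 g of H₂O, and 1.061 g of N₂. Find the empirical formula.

mol C = 3.332 g CO₂ ÷ 44.009 g/mol = 0.075712 mol
mol H = 2 × 1.364 g H₂O ÷ 18.015 g/mol = 0.15143 mol
mol N = 2 × 1.061 g N₂ ÷ 28.014 g/mol = 0.075748 mol
mass O = 3.940 − (0.90937 + 0.15264 + 1.0610) = 1.8170 g → mol O = 1.8170 ÷ 15.999 = 0.11357 mol
Divide by the smallest (0.075712 mol): C 1.000, H 2.000, N 1.000, O 1.500
Multiplying each by 2 gives whole numbers: C 2.00, H 4.00, N 2.00, O 3.00

C2H4N2O3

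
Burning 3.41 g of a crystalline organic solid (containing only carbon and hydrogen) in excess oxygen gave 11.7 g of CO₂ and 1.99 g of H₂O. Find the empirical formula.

mol C = 11.7 g CO₂ ÷ 44.009 g/mol = 0.2659 mol
mol H = 2 × 1.99 g H₂O ÷ 18.015 g/mol = 0.2209 mol
Divide by the smallest (0.2209 mol): C 1.203, H 1.000
Multiplying each by 5 gives whole numbers: C 6.02, H 5.00

C6H5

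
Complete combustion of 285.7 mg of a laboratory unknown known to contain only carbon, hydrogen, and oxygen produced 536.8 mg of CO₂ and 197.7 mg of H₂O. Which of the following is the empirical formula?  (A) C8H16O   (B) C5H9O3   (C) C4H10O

mol C = 0.5368 g CO₂ ÷ 44.009 g/mol = 0.012198 mol
mol H = 2 × 0.1977 g H₂O ÷ 18.015 g/mol = 0.021948 mol
mass O = 0.2857 − (0.14650 + 0.022124) = 0.11707 g → mol O = 0.11707 ÷ 15.999 = 0.0073174 mol
Divide by the smallest (0.0073174 mol): C 1.667, H 2.999, O 1.000
Multiplying each by 3 gives whole numbers: C 5.00, H 9.00, O 3.00

(B) C5H9O3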